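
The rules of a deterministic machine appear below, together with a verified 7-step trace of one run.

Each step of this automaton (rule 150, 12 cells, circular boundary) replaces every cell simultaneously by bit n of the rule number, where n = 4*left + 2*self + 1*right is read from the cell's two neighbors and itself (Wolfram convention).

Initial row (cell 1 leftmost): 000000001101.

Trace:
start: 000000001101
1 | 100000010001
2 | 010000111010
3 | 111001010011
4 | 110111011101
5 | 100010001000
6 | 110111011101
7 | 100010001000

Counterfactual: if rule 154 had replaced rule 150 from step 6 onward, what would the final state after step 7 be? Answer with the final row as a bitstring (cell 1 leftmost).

000000000000

(re-executing steps 6..7 under rule 154; state before step 6: 100010001000)
6 | 010101010101
7 | 000000000000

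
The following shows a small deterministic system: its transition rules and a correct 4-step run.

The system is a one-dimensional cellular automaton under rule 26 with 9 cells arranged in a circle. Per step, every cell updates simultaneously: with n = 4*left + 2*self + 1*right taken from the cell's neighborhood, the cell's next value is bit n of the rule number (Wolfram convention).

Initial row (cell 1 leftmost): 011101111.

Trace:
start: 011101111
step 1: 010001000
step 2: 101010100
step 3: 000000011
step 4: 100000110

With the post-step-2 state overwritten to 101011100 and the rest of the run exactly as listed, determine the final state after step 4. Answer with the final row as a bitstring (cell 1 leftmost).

100101110

state after step 2 := 101011100
step 3: 000010011
step 4: 100101110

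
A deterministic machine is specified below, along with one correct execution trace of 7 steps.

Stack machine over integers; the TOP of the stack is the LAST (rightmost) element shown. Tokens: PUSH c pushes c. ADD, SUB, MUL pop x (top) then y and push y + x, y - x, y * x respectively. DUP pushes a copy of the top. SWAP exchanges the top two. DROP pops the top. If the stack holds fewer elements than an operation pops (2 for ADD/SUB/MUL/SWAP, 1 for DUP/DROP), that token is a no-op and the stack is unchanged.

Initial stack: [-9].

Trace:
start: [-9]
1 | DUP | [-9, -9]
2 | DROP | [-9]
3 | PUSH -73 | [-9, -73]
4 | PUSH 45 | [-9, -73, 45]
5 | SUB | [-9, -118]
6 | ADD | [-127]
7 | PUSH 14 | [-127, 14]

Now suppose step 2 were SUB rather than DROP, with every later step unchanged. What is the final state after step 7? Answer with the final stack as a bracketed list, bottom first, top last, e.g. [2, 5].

[-118, 14]

(re-executing from step 2 with the substitution; state before step 2: [-9, -9])
2 | SUB | [0]
3 | PUSH -73 | [0, -73]
4 | PUSH 45 | [0, -73, 45]
5 | SUB | [0, -118]
6 | ADD | [-118]
7 | PUSH 14 | [-118, 14]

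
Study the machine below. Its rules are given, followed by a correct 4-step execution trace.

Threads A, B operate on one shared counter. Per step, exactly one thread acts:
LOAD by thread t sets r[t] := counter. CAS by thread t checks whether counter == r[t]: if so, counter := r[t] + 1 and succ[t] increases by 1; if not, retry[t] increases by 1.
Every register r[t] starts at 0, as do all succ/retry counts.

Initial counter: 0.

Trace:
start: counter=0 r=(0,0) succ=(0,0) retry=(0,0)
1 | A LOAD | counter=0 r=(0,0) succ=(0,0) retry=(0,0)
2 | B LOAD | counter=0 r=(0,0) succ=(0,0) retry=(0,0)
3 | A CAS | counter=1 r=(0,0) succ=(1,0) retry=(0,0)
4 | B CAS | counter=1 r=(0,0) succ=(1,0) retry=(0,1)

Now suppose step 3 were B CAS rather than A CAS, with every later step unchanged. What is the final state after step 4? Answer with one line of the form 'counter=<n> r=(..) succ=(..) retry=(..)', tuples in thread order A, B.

(re-executing from step 3 with the substitution; state before step 3: counter=0 r=(0,0) succ=(0,0) retry=(0,0))
3 | B CAS | counter=1 r=(0,0) succ=(0,1) retry=(0,0)
4 | B CAS | counter=1 r=(0,0) succ=(0,1) retry=(0,1)

counter=1 r=(0,0) succ=(0,1) retry=(0,1)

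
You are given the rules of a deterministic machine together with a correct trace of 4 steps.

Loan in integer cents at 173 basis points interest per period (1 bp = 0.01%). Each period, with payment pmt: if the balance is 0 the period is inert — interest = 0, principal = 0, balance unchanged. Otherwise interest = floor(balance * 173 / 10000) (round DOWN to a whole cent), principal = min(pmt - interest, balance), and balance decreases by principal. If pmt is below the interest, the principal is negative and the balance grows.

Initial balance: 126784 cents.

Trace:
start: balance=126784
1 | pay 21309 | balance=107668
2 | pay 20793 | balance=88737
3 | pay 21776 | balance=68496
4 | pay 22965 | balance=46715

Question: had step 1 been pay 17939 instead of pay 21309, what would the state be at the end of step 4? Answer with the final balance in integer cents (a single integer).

50263

(re-executing from step 1 with the substitution; state before step 1: balance=126784)
1 | pay 17939 | balance=111038
2 | pay 20793 | balance=92165
3 | pay 21776 | balance=71983
4 | pay 22965 | balance=50263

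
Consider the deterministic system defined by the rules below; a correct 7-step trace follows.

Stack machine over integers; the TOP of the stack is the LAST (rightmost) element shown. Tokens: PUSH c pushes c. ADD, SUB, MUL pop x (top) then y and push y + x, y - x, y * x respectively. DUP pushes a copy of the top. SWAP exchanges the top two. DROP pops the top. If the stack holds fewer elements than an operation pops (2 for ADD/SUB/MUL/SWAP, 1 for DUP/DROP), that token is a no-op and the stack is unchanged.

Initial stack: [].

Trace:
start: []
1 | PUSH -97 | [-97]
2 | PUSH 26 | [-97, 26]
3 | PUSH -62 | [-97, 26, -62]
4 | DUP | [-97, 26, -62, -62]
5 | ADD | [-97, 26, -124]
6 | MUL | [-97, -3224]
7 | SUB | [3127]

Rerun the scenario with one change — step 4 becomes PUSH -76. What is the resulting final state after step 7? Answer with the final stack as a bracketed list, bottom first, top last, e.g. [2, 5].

(re-executing from step 4 with the substitution; state before step 4: [-97, 26, -62])
4 | PUSH -76 | [-97, 26, -62, -76]
5 | ADD | [-97, 26, -138]
6 | MUL | [-97, -3588]
7 | SUB | [3491]

[3491]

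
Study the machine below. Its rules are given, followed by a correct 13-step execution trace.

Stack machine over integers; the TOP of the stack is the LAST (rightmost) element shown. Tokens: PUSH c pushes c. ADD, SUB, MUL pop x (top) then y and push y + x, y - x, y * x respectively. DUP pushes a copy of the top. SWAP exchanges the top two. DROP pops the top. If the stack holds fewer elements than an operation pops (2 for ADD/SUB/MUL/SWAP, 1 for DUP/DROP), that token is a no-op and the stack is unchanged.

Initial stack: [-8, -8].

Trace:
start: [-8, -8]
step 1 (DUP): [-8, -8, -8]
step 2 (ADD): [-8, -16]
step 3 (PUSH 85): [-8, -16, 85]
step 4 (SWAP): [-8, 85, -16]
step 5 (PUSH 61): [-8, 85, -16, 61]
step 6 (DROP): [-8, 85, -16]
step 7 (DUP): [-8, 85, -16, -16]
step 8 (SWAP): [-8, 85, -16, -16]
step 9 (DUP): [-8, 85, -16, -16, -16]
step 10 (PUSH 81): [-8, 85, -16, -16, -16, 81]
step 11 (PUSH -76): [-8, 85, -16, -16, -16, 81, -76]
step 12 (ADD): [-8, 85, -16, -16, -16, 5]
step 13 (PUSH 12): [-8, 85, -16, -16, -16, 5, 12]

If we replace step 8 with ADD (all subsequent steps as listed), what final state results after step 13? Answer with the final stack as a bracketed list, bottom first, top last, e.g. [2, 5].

[-8, 85, -32, -32, 5, 12]

(re-executing from step 8 with the substitution; state before step 8: [-8, 85, -16, -16])
step 8 (ADD): [-8, 85, -32]
step 9 (DUP): [-8, 85, -32, -32]
step 10 (PUSH 81): [-8, 85, -32, -32, 81]
step 11 (PUSH -76): [-8, 85, -32, -32, 81, -76]
step 12 (ADD): [-8, 85, -32, -32, 5]
step 13 (PUSH 12): [-8, 85, -32, -32, 5, 12]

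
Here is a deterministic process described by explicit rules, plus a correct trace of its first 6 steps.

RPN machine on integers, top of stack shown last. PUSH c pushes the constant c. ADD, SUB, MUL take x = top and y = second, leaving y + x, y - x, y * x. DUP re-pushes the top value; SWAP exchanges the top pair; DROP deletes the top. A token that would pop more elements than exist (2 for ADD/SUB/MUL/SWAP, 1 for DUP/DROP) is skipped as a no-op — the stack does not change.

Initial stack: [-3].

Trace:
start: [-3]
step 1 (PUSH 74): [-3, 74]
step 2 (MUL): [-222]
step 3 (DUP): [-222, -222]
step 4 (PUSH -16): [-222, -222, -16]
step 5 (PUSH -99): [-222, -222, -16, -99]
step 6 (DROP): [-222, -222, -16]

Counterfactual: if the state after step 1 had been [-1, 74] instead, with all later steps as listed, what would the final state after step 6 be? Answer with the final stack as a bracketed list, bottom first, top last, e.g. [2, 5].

[-74, -74, -16]

state after step 1 := [-1, 74]
step 2 (MUL): [-74]
step 3 (DUP): [-74, -74]
step 4 (PUSH -16): [-74, -74, -16]
step 5 (PUSH -99): [-74, -74, -16, -99]
step 6 (DROP): [-74, -74, -16]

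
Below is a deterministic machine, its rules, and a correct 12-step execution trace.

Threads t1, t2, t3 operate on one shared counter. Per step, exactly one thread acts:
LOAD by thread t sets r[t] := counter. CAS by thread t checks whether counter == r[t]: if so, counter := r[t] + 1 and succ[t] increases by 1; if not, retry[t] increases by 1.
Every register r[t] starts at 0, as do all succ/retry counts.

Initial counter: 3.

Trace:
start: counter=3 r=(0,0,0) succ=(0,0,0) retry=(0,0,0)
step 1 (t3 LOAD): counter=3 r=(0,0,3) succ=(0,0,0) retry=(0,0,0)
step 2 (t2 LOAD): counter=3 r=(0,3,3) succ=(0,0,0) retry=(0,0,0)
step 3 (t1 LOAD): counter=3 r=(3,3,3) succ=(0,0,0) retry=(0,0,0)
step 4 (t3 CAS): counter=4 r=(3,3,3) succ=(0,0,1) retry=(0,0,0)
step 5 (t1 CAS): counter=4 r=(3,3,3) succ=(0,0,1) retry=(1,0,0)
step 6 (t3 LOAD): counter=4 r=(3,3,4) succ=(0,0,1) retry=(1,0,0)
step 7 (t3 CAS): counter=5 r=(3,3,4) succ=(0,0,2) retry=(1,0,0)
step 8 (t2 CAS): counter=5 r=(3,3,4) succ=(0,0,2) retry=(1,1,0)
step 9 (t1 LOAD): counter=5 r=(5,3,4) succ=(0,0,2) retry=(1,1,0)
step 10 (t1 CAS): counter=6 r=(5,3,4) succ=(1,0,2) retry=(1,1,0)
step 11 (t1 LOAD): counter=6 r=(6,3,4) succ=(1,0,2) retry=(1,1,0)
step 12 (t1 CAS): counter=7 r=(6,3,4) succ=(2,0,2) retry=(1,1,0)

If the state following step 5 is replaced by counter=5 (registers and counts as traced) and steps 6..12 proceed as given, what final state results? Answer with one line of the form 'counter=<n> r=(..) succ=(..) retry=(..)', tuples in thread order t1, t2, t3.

counter=8 r=(7,3,5) succ=(2,0,2) retry=(1,1,0)

state after step 5 := counter=5 r=(3,3,3) succ=(0,0,1) retry=(1,0,0)
step 6 (t3 LOAD): counter=5 r=(3,3,5) succ=(0,0,1) retry=(1,0,0)
step 7 (t3 CAS): counter=6 r=(3,3,5) succ=(0,0,2) retry=(1,0,0)
step 8 (t2 CAS): counter=6 r=(3,3,5) succ=(0,0,2) retry=(1,1,0)
step 9 (t1 LOAD): counter=6 r=(6,3,5) succ=(0,0,2) retry=(1,1,0)
step 10 (t1 CAS): counter=7 r=(6,3,5) succ=(1,0,2) retry=(1,1,0)
step 11 (t1 LOAD): counter=7 r=(7,3,5) succ=(1,0,2) retry=(1,1,0)
step 12 (t1 CAS): counter=8 r=(7,3,5) succ=(2,0,2) retry=(1,1,0)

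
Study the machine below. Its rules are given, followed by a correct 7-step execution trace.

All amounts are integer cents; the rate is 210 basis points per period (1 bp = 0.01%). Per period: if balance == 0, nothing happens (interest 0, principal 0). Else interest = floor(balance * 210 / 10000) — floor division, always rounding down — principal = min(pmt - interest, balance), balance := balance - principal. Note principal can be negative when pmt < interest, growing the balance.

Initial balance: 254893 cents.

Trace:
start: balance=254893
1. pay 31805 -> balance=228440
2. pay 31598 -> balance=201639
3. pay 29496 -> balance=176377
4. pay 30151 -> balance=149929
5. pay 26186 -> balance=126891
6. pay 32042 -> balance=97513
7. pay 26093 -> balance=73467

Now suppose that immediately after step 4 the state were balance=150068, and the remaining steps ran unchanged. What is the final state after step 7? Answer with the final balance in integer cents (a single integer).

state after step 4 := balance=150068
5. pay 26186 -> balance=127033
6. pay 32042 -> balance=97658
7. pay 26093 -> balance=73615

73615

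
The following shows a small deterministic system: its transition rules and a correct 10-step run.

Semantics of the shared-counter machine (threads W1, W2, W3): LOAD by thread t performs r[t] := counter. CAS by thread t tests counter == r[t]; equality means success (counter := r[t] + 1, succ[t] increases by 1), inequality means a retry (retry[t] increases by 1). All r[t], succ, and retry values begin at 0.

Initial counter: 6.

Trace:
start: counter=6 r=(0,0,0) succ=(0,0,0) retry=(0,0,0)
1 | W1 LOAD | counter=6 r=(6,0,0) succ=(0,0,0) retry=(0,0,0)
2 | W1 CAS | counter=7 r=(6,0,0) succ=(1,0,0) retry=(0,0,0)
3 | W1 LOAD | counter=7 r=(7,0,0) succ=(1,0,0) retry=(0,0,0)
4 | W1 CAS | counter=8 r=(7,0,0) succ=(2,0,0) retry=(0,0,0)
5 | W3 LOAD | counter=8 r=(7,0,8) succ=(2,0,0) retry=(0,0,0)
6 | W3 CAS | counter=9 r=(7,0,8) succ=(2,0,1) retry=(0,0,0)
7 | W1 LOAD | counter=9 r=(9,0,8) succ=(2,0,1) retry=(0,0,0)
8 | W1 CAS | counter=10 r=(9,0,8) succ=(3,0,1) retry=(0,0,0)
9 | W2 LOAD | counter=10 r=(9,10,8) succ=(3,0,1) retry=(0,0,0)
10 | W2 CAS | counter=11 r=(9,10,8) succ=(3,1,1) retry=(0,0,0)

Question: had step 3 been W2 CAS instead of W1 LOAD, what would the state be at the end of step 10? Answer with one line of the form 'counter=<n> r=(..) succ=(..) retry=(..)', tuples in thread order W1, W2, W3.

(re-executing from step 3 with the substitution; state before step 3: counter=7 r=(6,0,0) succ=(1,0,0) retry=(0,0,0))
3 | W2 CAS | counter=7 r=(6,0,0) succ=(1,0,0) retry=(0,1,0)
4 | W1 CAS | counter=7 r=(6,0,0) succ=(1,0,0) retry=(1,1,0)
5 | W3 LOAD | counter=7 r=(6,0,7) succ=(1,0,0) retry=(1,1,0)
6 | W3 CAS | counter=8 r=(6,0,7) succ=(1,0,1) retry=(1,1,0)
7 | W1 LOAD | counter=8 r=(8,0,7) succ=(1,0,1) retry=(1,1,0)
8 | W1 CAS | counter=9 r=(8,0,7) succ=(2,0,1) retry=(1,1,0)
9 | W2 LOAD | counter=9 r=(8,9,7) succ=(2,0,1) retry=(1,1,0)
10 | W2 CAS | counter=10 r=(8,9,7) succ=(2,1,1) retry=(1,1,0)

counter=10 r=(8,9,7) succ=(2,1,1) retry=(1,1,0)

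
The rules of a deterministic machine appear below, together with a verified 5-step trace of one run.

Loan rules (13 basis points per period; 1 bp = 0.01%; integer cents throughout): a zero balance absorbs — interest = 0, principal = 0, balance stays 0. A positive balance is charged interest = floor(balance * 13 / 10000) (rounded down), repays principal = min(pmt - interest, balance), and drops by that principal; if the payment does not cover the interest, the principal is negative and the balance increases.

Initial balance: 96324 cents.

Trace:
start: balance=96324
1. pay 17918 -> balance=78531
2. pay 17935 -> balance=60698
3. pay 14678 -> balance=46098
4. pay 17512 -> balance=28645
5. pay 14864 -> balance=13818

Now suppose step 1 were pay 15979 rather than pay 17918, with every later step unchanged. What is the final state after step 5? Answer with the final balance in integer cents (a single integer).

15767

(re-executing from step 1 with the substitution; state before step 1: balance=96324)
1. pay 15979 -> balance=80470
2. pay 17935 -> balance=62639
3. pay 14678 -> balance=48042
4. pay 17512 -> balance=30592
5. pay 14864 -> balance=15767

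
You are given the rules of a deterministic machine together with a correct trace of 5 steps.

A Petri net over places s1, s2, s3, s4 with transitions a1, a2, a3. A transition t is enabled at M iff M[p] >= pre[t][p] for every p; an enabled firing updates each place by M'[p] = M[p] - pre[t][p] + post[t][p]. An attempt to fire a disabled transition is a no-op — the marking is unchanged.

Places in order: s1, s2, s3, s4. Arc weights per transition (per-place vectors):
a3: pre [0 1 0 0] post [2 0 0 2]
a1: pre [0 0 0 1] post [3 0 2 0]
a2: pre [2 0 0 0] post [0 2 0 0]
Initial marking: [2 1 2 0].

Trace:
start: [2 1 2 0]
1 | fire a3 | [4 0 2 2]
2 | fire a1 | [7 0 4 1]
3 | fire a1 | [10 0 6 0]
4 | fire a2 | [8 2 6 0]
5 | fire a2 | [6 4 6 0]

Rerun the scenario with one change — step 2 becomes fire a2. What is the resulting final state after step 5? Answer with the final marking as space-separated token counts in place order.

1 6 4 1

(re-executing from step 2 with the substitution; state before step 2: [4 0 2 2])
2 | fire a2 | [2 2 2 2]
3 | fire a1 | [5 2 4 1]
4 | fire a2 | [3 4 4 1]
5 | fire a2 | [1 6 4 1]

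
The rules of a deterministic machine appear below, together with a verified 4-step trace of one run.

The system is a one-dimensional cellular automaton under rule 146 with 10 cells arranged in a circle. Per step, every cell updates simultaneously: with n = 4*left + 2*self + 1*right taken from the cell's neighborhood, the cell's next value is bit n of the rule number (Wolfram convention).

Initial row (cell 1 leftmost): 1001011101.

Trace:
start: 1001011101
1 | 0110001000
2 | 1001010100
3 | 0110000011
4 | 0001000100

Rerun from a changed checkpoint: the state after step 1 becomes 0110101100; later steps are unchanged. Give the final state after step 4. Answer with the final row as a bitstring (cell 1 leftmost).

state after step 1 := 0110101100
2 | 1000000010
3 | 0100000100
4 | 1010001010

1010001010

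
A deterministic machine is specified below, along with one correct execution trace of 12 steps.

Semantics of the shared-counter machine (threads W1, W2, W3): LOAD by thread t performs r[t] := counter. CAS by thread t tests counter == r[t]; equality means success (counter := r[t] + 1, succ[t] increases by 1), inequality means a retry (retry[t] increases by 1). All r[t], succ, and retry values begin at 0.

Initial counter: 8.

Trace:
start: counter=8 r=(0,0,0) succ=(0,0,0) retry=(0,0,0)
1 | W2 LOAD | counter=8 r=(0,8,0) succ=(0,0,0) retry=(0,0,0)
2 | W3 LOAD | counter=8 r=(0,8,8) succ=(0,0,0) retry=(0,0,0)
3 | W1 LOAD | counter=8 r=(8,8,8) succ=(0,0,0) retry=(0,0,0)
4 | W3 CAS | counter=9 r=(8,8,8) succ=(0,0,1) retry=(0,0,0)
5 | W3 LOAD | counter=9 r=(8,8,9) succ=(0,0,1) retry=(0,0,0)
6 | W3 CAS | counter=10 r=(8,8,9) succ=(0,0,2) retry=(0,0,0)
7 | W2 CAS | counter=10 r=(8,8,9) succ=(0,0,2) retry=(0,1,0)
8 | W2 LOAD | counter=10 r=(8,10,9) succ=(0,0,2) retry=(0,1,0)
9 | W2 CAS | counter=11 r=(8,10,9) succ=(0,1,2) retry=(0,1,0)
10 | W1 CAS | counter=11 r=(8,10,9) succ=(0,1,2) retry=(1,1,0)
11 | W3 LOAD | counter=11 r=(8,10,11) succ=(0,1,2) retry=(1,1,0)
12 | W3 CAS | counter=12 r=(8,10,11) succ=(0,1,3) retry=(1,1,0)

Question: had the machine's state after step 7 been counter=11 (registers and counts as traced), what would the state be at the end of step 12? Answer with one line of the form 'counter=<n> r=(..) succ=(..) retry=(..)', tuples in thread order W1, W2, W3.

state after step 7 := counter=11 r=(8,8,9) succ=(0,0,2) retry=(0,1,0)
8 | W2 LOAD | counter=11 r=(8,11,9) succ=(0,0,2) retry=(0,1,0)
9 | W2 CAS | counter=12 r=(8,11,9) succ=(0,1,2) retry=(0,1,0)
10 | W1 CAS | counter=12 r=(8,11,9) succ=(0,1,2) retry=(1,1,0)
11 | W3 LOAD | counter=12 r=(8,11,12) succ=(0,1,2) retry=(1,1,0)
12 | W3 CAS | counter=13 r=(8,11,12) succ=(0,1,3) retry=(1,1,0)

counter=13 r=(8,11,12) succ=(0,1,3) retry=(1,1,0)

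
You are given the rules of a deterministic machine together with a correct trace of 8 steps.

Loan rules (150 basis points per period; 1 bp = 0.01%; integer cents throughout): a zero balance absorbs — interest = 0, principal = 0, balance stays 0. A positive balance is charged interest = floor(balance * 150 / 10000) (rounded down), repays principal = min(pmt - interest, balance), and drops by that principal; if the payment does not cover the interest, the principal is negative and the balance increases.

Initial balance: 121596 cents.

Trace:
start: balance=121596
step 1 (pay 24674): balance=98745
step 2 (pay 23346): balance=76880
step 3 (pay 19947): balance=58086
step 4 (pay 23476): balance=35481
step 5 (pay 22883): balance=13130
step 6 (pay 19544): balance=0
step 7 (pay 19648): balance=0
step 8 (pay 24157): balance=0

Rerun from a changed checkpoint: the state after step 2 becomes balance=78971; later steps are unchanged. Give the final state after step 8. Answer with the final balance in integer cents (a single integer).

0

state after step 2 := balance=78971
step 3 (pay 19947): balance=60208
step 4 (pay 23476): balance=37635
step 5 (pay 22883): balance=15316
step 6 (pay 19544): balance=0
step 7 (pay 19648): balance=0
step 8 (pay 24157): balance=0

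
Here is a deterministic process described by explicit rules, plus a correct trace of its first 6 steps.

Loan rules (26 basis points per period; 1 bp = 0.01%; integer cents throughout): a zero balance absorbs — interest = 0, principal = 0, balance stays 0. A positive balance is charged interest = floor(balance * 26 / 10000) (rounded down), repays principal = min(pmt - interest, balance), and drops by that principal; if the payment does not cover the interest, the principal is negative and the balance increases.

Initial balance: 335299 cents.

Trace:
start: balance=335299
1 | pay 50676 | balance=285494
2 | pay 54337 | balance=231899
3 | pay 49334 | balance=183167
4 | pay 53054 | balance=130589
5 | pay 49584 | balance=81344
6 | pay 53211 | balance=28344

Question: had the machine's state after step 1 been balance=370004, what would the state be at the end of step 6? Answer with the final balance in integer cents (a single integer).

state after step 1 := balance=370004
2 | pay 54337 | balance=316629
3 | pay 49334 | balance=268118
4 | pay 53054 | balance=215761
5 | pay 49584 | balance=166737
6 | pay 53211 | balance=113959

113959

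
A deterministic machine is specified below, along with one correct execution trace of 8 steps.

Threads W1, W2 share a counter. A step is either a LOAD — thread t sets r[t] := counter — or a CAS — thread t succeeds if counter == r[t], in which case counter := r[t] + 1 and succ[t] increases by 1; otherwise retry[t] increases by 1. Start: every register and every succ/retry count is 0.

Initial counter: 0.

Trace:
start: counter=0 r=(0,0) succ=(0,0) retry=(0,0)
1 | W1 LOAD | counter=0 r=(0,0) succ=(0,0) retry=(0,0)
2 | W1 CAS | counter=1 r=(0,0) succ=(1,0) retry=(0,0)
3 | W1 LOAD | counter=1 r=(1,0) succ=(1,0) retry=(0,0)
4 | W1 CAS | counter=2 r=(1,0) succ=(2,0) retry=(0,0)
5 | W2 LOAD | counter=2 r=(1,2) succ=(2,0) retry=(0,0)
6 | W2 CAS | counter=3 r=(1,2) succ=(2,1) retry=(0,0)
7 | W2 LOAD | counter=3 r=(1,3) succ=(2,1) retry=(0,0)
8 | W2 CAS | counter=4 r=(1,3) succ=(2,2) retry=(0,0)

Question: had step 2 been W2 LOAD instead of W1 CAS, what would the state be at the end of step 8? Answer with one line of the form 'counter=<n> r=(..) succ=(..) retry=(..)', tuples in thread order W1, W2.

(re-executing from step 2 with the substitution; state before step 2: counter=0 r=(0,0) succ=(0,0) retry=(0,0))
2 | W2 LOAD | counter=0 r=(0,0) succ=(0,0) retry=(0,0)
3 | W1 LOAD | counter=0 r=(0,0) succ=(0,0) retry=(0,0)
4 | W1 CAS | counter=1 r=(0,0) succ=(1,0) retry=(0,0)
5 | W2 LOAD | counter=1 r=(0,1) succ=(1,0) retry=(0,0)
6 | W2 CAS | counter=2 r=(0,1) succ=(1,1) retry=(0,0)
7 | W2 LOAD | counter=2 r=(0,2) succ=(1,1) retry=(0,0)
8 | W2 CAS | counter=3 r=(0,2) succ=(1,2) retry=(0,0)

counter=3 r=(0,2) succ=(1,2) retry=(0,0)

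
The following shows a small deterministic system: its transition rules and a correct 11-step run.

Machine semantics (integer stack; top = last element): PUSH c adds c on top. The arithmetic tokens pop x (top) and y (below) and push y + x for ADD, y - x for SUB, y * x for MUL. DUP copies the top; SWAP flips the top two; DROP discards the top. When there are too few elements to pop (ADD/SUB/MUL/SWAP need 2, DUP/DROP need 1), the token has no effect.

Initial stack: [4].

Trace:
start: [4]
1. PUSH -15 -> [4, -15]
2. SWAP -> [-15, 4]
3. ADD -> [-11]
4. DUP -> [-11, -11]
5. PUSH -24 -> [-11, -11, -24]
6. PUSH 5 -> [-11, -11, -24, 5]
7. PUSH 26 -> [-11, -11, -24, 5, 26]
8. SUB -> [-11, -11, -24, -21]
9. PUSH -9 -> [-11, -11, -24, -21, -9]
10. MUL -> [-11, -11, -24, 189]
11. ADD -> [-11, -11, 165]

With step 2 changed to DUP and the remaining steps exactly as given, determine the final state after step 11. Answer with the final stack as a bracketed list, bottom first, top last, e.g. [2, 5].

(re-executing from step 2 with the substitution; state before step 2: [4, -15])
2. DUP -> [4, -15, -15]
3. ADD -> [4, -30]
4. DUP -> [4, -30, -30]
5. PUSH -24 -> [4, -30, -30, -24]
6. PUSH 5 -> [4, -30, -30, -24, 5]
7. PUSH 26 -> [4, -30, -30, -24, 5, 26]
8. SUB -> [4, -30, -30, -24, -21]
9. PUSH -9 -> [4, -30, -30, -24, -21, -9]
10. MUL -> [4, -30, -30, -24, 189]
11. ADD -> [4, -30, -30, 165]

[4, -30, -30, 165]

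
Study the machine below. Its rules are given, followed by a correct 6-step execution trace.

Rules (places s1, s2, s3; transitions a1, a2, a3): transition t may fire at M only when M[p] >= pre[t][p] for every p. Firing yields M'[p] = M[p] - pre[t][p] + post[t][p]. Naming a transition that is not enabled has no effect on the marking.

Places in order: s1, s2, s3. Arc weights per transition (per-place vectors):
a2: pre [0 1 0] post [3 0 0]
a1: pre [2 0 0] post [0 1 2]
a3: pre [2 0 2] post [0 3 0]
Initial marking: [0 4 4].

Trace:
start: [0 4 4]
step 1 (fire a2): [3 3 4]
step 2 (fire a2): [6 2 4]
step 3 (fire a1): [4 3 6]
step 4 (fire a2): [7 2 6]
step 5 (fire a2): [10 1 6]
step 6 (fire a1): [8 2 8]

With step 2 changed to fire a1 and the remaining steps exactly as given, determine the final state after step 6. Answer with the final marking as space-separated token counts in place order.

(re-executing from step 2 with the substitution; state before step 2: [3 3 4])
step 2 (fire a1): [1 4 6]
step 3 (fire a1): [1 4 6]
step 4 (fire a2): [4 3 6]
step 5 (fire a2): [7 2 6]
step 6 (fire a1): [5 3 8]

5 3 8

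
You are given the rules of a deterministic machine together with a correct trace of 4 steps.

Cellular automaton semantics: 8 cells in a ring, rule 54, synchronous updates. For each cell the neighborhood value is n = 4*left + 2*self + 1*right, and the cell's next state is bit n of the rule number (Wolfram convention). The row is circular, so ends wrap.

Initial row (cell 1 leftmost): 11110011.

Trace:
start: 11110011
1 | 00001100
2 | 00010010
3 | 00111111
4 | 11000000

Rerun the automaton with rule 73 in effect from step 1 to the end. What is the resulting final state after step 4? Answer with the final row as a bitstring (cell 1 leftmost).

(re-executing steps 1..4 under rule 73; state before step 1: 11110011)
1 | 00010010
2 | 11000000
3 | 11011110
4 | 11010010

11010010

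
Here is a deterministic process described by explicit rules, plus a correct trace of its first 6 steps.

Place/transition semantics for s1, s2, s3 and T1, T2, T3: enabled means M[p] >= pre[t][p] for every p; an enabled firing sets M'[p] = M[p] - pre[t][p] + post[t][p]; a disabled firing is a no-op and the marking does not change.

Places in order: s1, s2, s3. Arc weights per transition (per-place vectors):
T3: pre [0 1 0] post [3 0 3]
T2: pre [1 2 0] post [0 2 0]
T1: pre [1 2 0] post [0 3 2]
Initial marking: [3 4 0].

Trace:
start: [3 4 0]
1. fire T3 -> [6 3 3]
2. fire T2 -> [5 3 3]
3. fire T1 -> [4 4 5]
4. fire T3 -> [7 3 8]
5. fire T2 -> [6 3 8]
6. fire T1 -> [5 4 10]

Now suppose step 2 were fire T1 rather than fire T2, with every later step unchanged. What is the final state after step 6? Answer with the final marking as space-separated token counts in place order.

(re-executing from step 2 with the substitution; state before step 2: [6 3 3])
2. fire T1 -> [5 4 5]
3. fire T1 -> [4 5 7]
4. fire T3 -> [7 4 10]
5. fire T2 -> [6 4 10]
6. fire T1 -> [5 5 12]

5 5 12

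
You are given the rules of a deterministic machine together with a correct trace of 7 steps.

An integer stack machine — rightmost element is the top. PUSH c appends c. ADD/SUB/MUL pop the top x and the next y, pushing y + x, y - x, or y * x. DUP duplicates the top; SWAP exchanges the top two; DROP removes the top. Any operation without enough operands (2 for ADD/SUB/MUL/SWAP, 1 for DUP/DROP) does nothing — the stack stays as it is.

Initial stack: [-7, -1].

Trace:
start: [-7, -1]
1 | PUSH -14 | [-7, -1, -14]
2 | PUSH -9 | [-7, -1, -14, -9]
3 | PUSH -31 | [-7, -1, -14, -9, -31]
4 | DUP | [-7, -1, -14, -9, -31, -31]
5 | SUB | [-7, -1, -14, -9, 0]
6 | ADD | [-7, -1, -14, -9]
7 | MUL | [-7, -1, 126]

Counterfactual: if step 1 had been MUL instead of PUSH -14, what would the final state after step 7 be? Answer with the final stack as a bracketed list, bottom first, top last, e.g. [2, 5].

[-63]

(re-executing from step 1 with the substitution; state before step 1: [-7, -1])
1 | MUL | [7]
2 | PUSH -9 | [7, -9]
3 | PUSH -31 | [7, -9, -31]
4 | DUP | [7, -9, -31, -31]
5 | SUB | [7, -9, 0]
6 | ADD | [7, -9]
7 | MUL | [-63]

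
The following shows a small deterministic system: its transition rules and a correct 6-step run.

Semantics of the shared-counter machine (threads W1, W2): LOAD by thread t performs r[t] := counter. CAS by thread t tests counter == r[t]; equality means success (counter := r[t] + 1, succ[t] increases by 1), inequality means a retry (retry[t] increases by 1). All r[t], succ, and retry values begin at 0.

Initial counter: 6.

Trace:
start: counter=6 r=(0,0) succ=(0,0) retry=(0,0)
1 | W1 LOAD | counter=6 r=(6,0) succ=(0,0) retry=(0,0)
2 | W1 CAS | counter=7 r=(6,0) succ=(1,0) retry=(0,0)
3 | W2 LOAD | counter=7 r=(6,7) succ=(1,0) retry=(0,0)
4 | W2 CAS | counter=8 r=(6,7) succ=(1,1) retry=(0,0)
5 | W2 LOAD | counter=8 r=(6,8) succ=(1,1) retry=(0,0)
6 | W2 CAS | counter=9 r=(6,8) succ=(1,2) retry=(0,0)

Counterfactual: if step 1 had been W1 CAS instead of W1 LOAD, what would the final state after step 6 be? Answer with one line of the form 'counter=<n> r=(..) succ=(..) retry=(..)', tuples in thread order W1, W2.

counter=8 r=(0,7) succ=(0,2) retry=(2,0)

(re-executing from step 1 with the substitution; state before step 1: counter=6 r=(0,0) succ=(0,0) retry=(0,0))
1 | W1 CAS | counter=6 r=(0,0) succ=(0,0) retry=(1,0)
2 | W1 CAS | counter=6 r=(0,0) succ=(0,0) retry=(2,0)
3 | W2 LOAD | counter=6 r=(0,6) succ=(0,0) retry=(2,0)
4 | W2 CAS | counter=7 r=(0,6) succ=(0,1) retry=(2,0)
5 | W2 LOAD | counter=7 r=(0,7) succ=(0,1) retry=(2,0)
6 | W2 CAS | counter=8 r=(0,7) succ=(0,2) retry=(2,0)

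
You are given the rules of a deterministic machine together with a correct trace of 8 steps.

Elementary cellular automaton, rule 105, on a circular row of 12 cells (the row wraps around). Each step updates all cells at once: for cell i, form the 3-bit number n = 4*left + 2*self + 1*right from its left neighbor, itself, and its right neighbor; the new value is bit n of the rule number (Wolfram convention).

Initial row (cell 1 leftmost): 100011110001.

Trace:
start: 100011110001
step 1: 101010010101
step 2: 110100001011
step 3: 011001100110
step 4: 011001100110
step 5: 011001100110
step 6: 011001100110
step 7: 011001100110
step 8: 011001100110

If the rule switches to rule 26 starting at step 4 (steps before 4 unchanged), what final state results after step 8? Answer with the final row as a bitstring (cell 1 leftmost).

(re-executing steps 4..8 under rule 26; state before step 4: 011001100110)
step 4: 110111011101
step 5: 000100010001
step 6: 101010101010
step 7: 000000000000
step 8: 000000000000

000000000000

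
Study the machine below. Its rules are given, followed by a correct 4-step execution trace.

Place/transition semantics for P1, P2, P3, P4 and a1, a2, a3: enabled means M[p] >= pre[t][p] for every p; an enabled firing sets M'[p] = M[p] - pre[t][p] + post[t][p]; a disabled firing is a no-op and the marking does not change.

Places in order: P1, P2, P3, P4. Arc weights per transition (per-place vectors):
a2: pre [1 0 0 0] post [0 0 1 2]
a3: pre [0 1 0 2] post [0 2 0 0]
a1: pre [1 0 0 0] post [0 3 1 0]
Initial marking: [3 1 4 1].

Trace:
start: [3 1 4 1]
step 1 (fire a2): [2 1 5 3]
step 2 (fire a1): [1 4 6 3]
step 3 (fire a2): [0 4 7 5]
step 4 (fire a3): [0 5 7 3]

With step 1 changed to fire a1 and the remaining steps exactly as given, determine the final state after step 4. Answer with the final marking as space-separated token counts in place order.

0 8 7 1

(re-executing from step 1 with the substitution; state before step 1: [3 1 4 1])
step 1 (fire a1): [2 4 5 1]
step 2 (fire a1): [1 7 6 1]
step 3 (fire a2): [0 7 7 3]
step 4 (fire a3): [0 8 7 1]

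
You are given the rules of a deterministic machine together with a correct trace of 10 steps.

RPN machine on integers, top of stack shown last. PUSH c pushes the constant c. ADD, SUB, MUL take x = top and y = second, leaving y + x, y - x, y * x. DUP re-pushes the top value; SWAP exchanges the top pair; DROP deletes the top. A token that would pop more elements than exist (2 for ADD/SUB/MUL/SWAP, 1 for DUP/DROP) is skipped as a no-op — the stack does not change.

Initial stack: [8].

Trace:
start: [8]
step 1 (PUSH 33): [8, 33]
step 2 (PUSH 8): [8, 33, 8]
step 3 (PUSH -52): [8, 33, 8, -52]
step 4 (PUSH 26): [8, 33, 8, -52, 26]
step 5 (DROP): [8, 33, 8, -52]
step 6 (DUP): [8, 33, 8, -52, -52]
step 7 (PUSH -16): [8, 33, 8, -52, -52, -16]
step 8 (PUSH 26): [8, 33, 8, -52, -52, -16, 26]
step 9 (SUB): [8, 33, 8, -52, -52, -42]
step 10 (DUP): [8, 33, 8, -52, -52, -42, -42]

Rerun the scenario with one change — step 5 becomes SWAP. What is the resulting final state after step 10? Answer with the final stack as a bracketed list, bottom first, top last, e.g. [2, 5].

(re-executing from step 5 with the substitution; state before step 5: [8, 33, 8, -52, 26])
step 5 (SWAP): [8, 33, 8, 26, -52]
step 6 (DUP): [8, 33, 8, 26, -52, -52]
step 7 (PUSH -16): [8, 33, 8, 26, -52, -52, -16]
step 8 (PUSH 26): [8, 33, 8, 26, -52, -52, -16, 26]
step 9 (SUB): [8, 33, 8, 26, -52, -52, -42]
step 10 (DUP): [8, 33, 8, 26, -52, -52, -42, -42]

[8, 33, 8, 26, -52, -52, -42, -42]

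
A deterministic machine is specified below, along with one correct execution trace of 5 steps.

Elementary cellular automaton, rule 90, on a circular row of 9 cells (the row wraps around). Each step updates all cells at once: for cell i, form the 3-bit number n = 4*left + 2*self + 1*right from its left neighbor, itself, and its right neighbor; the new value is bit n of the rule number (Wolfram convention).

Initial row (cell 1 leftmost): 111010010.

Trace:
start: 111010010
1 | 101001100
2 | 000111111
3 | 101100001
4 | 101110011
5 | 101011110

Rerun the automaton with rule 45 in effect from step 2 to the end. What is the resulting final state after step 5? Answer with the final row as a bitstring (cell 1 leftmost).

011011000

(re-executing steps 2..5 under rule 45; state before step 2: 101001100)
2 | 111001000
3 | 100001010
4 | 101101111
5 | 011011000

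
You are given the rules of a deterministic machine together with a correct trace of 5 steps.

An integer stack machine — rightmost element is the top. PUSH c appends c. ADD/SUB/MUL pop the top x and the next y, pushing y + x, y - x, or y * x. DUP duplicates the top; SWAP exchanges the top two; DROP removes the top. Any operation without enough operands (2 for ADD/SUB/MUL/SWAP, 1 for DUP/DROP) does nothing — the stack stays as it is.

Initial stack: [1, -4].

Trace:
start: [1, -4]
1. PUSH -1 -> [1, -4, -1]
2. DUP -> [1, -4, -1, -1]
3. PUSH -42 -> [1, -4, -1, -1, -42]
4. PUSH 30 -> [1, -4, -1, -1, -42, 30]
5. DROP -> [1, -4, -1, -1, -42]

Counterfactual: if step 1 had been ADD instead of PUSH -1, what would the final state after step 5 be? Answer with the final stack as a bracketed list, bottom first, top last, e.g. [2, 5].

[-3, -3, -42]

(re-executing from step 1 with the substitution; state before step 1: [1, -4])
1. ADD -> [-3]
2. DUP -> [-3, -3]
3. PUSH -42 -> [-3, -3, -42]
4. PUSH 30 -> [-3, -3, -42, 30]
5. DROP -> [-3, -3, -42]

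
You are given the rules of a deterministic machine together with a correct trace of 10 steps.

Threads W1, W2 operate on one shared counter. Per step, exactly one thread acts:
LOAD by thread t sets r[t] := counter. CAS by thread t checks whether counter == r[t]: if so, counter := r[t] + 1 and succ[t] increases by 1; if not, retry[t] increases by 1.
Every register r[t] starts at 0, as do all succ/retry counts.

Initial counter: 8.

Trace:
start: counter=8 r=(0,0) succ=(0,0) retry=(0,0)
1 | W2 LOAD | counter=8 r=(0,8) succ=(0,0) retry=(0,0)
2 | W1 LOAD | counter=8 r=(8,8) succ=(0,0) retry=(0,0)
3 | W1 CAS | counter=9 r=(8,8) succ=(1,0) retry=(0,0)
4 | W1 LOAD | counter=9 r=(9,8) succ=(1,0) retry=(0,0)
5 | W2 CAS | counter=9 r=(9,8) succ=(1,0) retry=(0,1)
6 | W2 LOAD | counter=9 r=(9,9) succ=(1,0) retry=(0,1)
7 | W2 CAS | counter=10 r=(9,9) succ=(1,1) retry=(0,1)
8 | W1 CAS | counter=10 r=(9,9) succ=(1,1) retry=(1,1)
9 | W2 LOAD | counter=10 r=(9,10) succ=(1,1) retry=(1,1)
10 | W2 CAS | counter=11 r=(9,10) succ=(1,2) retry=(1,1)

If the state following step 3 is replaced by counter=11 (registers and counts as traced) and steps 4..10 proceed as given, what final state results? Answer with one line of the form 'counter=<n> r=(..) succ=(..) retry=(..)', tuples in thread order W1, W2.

state after step 3 := counter=11 r=(8,8) succ=(1,0) retry=(0,0)
4 | W1 LOAD | counter=11 r=(11,8) succ=(1,0) retry=(0,0)
5 | W2 CAS | counter=11 r=(11,8) succ=(1,0) retry=(0,1)
6 | W2 LOAD | counter=11 r=(11,11) succ=(1,0) retry=(0,1)
7 | W2 CAS | counter=12 r=(11,11) succ=(1,1) retry=(0,1)
8 | W1 CAS | counter=12 r=(11,11) succ=(1,1) retry=(1,1)
9 | W2 LOAD | counter=12 r=(11,12) succ=(1,1) retry=(1,1)
10 | W2 CAS | counter=13 r=(11,12) succ=(1,2) retry=(1,1)

counter=13 r=(11,12) succ=(1,2) retry=(1,1)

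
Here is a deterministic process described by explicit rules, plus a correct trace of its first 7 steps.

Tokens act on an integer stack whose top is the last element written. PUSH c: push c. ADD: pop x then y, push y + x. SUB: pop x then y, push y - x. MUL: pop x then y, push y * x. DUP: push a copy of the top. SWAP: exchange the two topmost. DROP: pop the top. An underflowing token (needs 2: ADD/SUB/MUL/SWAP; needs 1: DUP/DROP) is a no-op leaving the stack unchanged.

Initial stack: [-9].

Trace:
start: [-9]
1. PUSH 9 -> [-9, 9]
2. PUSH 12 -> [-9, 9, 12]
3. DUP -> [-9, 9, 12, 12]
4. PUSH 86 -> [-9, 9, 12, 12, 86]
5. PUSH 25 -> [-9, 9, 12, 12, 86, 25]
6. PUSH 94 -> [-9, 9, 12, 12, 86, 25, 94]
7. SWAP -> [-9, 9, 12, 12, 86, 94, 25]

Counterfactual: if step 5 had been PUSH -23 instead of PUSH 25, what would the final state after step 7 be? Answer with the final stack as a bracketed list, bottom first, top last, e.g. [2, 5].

(re-executing from step 5 with the substitution; state before step 5: [-9, 9, 12, 12, 86])
5. PUSH -23 -> [-9, 9, 12, 12, 86, -23]
6. PUSH 94 -> [-9, 9, 12, 12, 86, -23, 94]
7. SWAP -> [-9, 9, 12, 12, 86, 94, -23]

[-9, 9, 12, 12, 86, 94, -23]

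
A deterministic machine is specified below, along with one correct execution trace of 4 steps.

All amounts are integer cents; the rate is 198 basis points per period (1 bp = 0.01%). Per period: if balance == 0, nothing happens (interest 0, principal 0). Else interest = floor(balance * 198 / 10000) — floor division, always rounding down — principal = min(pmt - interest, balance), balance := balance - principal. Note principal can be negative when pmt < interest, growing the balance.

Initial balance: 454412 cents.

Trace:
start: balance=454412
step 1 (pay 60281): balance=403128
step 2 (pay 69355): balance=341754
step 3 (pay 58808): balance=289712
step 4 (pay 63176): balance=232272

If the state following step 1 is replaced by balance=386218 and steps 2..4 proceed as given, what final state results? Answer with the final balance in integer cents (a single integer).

state after step 1 := balance=386218
step 2 (pay 69355): balance=324510
step 3 (pay 58808): balance=272127
step 4 (pay 63176): balance=214339

214339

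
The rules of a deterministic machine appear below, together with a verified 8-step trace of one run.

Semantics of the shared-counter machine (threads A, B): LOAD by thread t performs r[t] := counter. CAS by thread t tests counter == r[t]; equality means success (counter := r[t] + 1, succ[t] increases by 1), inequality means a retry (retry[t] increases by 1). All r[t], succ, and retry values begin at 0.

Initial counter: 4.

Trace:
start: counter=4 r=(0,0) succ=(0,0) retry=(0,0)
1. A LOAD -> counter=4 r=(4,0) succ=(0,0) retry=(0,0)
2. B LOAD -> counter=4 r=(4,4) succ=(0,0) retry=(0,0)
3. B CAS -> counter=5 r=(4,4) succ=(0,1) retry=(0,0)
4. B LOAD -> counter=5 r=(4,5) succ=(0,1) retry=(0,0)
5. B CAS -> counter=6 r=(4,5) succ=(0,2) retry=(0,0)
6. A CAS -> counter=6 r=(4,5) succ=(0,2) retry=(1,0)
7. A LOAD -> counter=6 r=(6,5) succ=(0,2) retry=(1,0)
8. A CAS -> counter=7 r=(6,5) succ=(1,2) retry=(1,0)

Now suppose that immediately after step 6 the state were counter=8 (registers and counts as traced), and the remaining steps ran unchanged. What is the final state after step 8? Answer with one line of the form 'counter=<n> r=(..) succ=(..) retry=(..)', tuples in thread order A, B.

state after step 6 := counter=8 r=(4,5) succ=(0,2) retry=(1,0)
7. A LOAD -> counter=8 r=(8,5) succ=(0,2) retry=(1,0)
8. A CAS -> counter=9 r=(8,5) succ=(1,2) retry=(1,0)

counter=9 r=(8,5) succ=(1,2) retry=(1,0)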